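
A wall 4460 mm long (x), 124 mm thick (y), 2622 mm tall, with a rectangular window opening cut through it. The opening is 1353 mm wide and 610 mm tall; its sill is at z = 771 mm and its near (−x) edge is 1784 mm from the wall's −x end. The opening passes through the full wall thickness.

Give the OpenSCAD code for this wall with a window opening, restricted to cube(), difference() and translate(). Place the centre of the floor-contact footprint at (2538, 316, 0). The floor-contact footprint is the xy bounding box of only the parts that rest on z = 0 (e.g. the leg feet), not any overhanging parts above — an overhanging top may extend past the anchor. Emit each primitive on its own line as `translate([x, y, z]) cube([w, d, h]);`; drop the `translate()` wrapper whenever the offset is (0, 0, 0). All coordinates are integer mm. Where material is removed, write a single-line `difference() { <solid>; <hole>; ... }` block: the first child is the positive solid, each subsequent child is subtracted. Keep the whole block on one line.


difference() { translate([308, 254, 0]) cube([4460, 124, 2622]); translate([2092, 254, 771]) cube([1353, 124, 610]); }


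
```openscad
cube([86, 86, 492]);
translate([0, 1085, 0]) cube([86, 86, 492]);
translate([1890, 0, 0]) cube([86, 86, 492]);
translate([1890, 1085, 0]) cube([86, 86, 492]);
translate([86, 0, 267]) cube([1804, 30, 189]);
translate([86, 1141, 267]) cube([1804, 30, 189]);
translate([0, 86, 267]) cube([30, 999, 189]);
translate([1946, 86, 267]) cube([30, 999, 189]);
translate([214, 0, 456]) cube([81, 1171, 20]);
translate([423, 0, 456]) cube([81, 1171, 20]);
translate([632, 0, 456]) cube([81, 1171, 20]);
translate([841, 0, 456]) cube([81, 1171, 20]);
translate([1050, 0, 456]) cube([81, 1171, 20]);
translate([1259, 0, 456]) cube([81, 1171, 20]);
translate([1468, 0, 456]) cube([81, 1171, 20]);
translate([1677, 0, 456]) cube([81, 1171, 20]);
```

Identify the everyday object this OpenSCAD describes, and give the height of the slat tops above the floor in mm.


A bed frame. The slat-top height is 476 mm.

Four posts, four rails, and a row of slats — a bed frame. Slats sit on the rails at z = 267 + 189 = 456; with slat thickness 20, the top is 476 mm.


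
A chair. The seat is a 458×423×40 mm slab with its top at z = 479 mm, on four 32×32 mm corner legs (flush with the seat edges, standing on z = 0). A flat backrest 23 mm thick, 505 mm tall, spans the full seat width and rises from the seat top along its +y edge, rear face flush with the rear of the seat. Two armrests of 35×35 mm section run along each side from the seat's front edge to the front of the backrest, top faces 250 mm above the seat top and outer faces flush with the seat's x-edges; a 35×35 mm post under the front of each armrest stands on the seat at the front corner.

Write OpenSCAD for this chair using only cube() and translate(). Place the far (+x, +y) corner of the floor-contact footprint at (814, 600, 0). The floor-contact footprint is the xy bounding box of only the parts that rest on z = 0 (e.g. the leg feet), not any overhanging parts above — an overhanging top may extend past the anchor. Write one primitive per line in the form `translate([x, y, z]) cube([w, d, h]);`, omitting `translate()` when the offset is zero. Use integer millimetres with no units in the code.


translate([356, 177, 439]) cube([458, 423, 40]);
translate([356, 177, 0]) cube([32, 32, 439]);
translate([782, 177, 0]) cube([32, 32, 439]);
translate([356, 568, 0]) cube([32, 32, 439]);
translate([782, 568, 0]) cube([32, 32, 439]);
translate([356, 577, 479]) cube([458, 23, 505]);
translate([356, 177, 694]) cube([35, 400, 35]);
translate([779, 177, 694]) cube([35, 400, 35]);
translate([356, 177, 479]) cube([35, 35, 215]);
translate([779, 177, 479]) cube([35, 35, 215]);


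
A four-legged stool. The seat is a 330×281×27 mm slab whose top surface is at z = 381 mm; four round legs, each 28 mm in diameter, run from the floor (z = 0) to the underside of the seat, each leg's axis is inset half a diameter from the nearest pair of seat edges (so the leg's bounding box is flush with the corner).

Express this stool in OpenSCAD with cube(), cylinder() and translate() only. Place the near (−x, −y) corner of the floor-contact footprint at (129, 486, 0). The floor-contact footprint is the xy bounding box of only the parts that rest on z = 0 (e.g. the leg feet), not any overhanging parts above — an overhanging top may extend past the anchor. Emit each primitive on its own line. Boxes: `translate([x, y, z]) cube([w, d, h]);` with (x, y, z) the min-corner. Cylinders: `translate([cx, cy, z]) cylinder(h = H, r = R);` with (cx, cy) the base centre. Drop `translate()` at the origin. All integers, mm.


translate([129, 486, 354]) cube([330, 281, 27]);
translate([143, 500, 0]) cylinder(h = 354, r = 14);
translate([445, 500, 0]) cylinder(h = 354, r = 14);
translate([143, 753, 0]) cylinder(h = 354, r = 14);
translate([445, 753, 0]) cylinder(h = 354, r = 14);


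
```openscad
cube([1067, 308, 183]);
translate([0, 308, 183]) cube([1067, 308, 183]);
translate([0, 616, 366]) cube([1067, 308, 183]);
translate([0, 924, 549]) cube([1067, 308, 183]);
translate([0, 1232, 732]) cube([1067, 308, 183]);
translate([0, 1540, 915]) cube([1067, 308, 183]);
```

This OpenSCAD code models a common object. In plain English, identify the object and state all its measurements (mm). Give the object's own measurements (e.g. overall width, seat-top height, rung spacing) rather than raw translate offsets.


A straight staircase of 6 solid steps. Each step is 1067 mm wide (x), 308 mm deep (y, the going) and 183 mm tall (the rise). The first step rests on the floor; each subsequent step sits one going further in +y and one rise higher in +z, directly behind and above the previous step with no overlap.


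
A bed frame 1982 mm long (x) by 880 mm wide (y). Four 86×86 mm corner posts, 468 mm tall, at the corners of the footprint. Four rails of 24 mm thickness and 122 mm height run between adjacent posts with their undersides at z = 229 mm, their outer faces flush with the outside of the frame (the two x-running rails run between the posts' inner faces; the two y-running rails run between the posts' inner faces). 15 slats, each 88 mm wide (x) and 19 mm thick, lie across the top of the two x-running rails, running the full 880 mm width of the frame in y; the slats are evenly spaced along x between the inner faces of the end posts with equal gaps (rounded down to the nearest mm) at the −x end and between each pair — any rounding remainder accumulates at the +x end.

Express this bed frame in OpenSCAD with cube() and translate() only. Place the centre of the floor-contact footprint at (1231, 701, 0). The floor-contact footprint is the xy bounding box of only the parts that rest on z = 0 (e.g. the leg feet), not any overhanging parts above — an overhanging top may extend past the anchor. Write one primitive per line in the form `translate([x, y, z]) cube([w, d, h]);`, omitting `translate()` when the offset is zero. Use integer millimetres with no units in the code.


// slat z = rail_z + rail_h = 229 + 122 = 351
// slat gap = ⌊(1810 − 15·88) / 16⌋ = 30
translate([240, 261, 0]) cube([86, 86, 468]);
translate([240, 1055, 0]) cube([86, 86, 468]);
translate([2136, 261, 0]) cube([86, 86, 468]);
translate([2136, 1055, 0]) cube([86, 86, 468]);
translate([326, 261, 229]) cube([1810, 24, 122]);
translate([326, 1117, 229]) cube([1810, 24, 122]);
translate([240, 347, 229]) cube([24, 708, 122]);
translate([2198, 347, 229]) cube([24, 708, 122]);
translate([356, 261, 351]) cube([88, 880, 19]);
translate([474, 261, 351]) cube([88, 880, 19]);
translate([592, 261, 351]) cube([88, 880, 19]);
translate([710, 261, 351]) cube([88, 880, 19]);
translate([828, 261, 351]) cube([88, 880, 19]);
translate([946, 261, 351]) cube([88, 880, 19]);
translate([1064, 261, 351]) cube([88, 880, 19]);
translate([1182, 261, 351]) cube([88, 880, 19]);
translate([1300, 261, 351]) cube([88, 880, 19]);
translate([1418, 261, 351]) cube([88, 880, 19]);
translate([1536, 261, 351]) cube([88, 880, 19]);
translate([1654, 261, 351]) cube([88, 880, 19]);
translate([1772, 261, 351]) cube([88, 880, 19]);
translate([1890, 261, 351]) cube([88, 880, 19]);
translate([2008, 261, 351]) cube([88, 880, 19]);


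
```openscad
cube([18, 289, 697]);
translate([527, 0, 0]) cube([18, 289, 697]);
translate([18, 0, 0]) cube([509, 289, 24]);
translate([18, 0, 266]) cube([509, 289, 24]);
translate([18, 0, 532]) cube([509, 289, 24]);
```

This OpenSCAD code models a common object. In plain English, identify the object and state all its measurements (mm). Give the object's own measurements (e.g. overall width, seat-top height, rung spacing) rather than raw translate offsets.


An open bookshelf. Two side panels, each 18 mm thick, 289 mm deep and 697 mm tall, stand 545 mm apart (outside-to-outside). Between them sit 3 shelves, each 24 mm thick and 289 mm deep, spanning the full gap between the sides. The bottom shelf rests on the floor (its underside at z = 0) and the clear gap between one shelf's top and the next shelf's underside is 242 mm.


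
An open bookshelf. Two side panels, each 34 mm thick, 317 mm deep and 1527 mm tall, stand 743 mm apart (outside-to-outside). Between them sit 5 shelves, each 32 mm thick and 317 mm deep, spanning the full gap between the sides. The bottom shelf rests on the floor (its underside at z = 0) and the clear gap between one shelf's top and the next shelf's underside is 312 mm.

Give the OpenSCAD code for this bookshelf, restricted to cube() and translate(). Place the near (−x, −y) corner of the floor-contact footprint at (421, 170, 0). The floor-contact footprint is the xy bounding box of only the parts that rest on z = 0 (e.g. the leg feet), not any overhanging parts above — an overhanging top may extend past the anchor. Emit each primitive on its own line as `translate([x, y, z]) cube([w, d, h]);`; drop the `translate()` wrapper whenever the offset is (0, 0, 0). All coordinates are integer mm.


translate([421, 170, 0]) cube([34, 317, 1527]);
translate([1130, 170, 0]) cube([34, 317, 1527]);
translate([455, 170, 0]) cube([675, 317, 32]);
translate([455, 170, 344]) cube([675, 317, 32]);
translate([455, 170, 688]) cube([675, 317, 32]);
translate([455, 170, 1032]) cube([675, 317, 32]);
translate([455, 170, 1376]) cube([675, 317, 32]);


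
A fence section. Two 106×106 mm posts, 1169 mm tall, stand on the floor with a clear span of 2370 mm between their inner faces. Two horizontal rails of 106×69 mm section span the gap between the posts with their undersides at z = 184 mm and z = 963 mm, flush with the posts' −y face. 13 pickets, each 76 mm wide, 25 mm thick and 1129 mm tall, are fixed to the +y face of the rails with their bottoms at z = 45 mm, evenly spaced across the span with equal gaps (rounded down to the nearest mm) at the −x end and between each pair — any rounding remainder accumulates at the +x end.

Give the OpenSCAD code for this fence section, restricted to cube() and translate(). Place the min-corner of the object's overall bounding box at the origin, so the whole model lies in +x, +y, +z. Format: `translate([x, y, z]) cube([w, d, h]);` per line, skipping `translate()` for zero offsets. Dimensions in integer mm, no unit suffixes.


cube([106, 106, 1169]);
translate([2476, 0, 0]) cube([106, 106, 1169]);
translate([106, 0, 184]) cube([2370, 106, 69]);
translate([106, 0, 963]) cube([2370, 106, 69]);
translate([204, 106, 45]) cube([76, 25, 1129]);
translate([378, 106, 45]) cube([76, 25, 1129]);
translate([552, 106, 45]) cube([76, 25, 1129]);
translate([726, 106, 45]) cube([76, 25, 1129]);
translate([900, 106, 45]) cube([76, 25, 1129]);
translate([1074, 106, 45]) cube([76, 25, 1129]);
translate([1248, 106, 45]) cube([76, 25, 1129]);
translate([1422, 106, 45]) cube([76, 25, 1129]);
translate([1596, 106, 45]) cube([76, 25, 1129]);
translate([1770, 106, 45]) cube([76, 25, 1129]);
translate([1944, 106, 45]) cube([76, 25, 1129]);
translate([2118, 106, 45]) cube([76, 25, 1129]);
translate([2292, 106, 45]) cube([76, 25, 1129]);


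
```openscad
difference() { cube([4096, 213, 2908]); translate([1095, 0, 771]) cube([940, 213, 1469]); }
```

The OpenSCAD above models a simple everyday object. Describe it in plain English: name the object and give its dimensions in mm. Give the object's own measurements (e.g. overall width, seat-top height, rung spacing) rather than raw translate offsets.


A wall 4096 mm long (x), 213 mm thick (y), 2908 mm tall, with a rectangular window opening cut through it. The opening is 940 mm wide and 1469 mm tall; its sill is at z = 771 mm and its near (−x) edge is 1095 mm from the wall's −x end. The opening passes through the full wall thickness.


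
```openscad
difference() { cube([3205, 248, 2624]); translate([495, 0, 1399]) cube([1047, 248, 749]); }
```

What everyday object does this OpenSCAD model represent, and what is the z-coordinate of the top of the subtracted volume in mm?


A wall with a window opening. The window head height is 2148 mm.

A wall with a rectangular opening subtracted — a window. Sill at z = 1399, opening 749 mm tall, so the head is at 1399 + 749 = 2148 mm.


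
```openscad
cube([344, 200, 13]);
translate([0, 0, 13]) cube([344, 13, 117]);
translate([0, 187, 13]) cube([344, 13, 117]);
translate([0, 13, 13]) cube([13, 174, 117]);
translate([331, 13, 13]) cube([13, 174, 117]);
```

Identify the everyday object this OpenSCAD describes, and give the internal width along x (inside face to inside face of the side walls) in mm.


An open box. The internal width is 318 mm.

A 344×200 base slab with four walls standing on it — an open box. The base is 344 mm wide and the walls are 13 mm thick, so the internal width is 344 − 2 × 13 = 318 mm.


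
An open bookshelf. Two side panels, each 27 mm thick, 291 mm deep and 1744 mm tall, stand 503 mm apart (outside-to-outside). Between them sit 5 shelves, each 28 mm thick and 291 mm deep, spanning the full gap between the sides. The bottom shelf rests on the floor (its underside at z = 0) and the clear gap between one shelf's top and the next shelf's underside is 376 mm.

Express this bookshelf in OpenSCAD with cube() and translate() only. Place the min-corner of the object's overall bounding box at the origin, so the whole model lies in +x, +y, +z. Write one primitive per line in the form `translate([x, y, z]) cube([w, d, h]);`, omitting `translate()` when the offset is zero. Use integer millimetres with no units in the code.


cube([27, 291, 1744]);
translate([476, 0, 0]) cube([27, 291, 1744]);
translate([27, 0, 0]) cube([449, 291, 28]);
translate([27, 0, 404]) cube([449, 291, 28]);
translate([27, 0, 808]) cube([449, 291, 28]);
translate([27, 0, 1212]) cube([449, 291, 28]);
translate([27, 0, 1616]) cube([449, 291, 28]);


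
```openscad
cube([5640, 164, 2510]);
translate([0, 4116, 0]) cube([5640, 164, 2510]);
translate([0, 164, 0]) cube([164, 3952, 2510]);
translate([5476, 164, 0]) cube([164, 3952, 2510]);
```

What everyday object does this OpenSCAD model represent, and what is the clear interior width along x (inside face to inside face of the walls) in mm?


A house (or room) frame. The interior width is 5312 mm.

Four 2510 mm walls enclosing a rectangle with no floor or roof — a room or house frame. Outside width is 5640 mm and wall thickness is 164 mm, so the interior width is 5640 − 2 × 164 = 5312 mm.


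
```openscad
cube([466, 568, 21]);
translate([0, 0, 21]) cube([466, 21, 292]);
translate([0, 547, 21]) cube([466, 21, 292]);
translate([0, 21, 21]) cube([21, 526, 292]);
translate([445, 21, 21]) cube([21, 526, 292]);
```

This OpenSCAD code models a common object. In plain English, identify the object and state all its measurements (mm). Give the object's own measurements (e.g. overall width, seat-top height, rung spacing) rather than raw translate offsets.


An open-topped rectangular box: outside dimensions 466×568×313 mm, with a uniform wall and base thickness of 21 mm. The base is a full 466×568 slab on the floor; four walls sit on top of the base. The front and back walls (the −y and +y sides) span the full width; the two side walls fit between them.


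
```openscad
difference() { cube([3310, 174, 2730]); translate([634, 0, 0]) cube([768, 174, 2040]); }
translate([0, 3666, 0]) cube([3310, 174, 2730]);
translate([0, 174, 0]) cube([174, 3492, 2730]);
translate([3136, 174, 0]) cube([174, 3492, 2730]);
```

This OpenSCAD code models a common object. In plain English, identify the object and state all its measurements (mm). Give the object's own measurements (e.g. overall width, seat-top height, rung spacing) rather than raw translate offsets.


A single room: four walls, each 2730 mm tall and 174 mm thick, enclosing an outside footprint 3310×3840 mm (x × y), no floor or roof. The front and back walls (−y and +y sides) run the full x-width; the side walls fit between their inner faces. A door opening 768 mm wide and 2040 mm tall is cut through the front wall from the floor up, its −x edge 634 mm from the wall's −x end.


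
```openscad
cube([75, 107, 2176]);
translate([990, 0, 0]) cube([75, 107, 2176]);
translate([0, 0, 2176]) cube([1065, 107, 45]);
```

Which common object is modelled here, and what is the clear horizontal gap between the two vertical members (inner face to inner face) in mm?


A door frame. The clear opening width is 915 mm.

Two 2176 mm tall posts with a header on top — a door frame. The left jamb is 75 mm wide at x = 0; the right jamb starts at x = 990. The clear opening is 990 − 75 = 915 mm.


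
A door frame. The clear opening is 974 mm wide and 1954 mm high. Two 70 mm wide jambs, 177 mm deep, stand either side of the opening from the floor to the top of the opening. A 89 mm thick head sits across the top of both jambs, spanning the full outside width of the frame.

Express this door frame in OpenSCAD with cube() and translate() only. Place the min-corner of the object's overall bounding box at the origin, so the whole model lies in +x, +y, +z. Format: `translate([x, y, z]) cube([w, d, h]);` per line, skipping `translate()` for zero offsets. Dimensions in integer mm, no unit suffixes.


cube([70, 177, 1954]);
translate([1044, 0, 0]) cube([70, 177, 1954]);
translate([0, 0, 1954]) cube([1114, 177, 89]);


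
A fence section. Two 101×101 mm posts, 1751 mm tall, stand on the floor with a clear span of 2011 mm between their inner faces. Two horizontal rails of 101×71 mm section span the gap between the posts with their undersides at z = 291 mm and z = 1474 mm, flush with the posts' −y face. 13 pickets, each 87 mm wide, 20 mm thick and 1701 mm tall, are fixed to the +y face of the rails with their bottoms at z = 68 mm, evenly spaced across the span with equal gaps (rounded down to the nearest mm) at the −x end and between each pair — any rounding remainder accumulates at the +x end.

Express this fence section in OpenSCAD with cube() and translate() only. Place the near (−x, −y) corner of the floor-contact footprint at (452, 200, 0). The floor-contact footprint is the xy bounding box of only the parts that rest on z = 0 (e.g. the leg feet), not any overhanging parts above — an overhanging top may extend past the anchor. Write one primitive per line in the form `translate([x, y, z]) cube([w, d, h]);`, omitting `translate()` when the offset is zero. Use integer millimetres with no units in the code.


translate([452, 200, 0]) cube([101, 101, 1751]);
translate([2564, 200, 0]) cube([101, 101, 1751]);
translate([553, 200, 291]) cube([2011, 101, 71]);
translate([553, 200, 1474]) cube([2011, 101, 71]);
translate([615, 301, 68]) cube([87, 20, 1701]);
translate([764, 301, 68]) cube([87, 20, 1701]);
translate([913, 301, 68]) cube([87, 20, 1701]);
translate([1062, 301, 68]) cube([87, 20, 1701]);
translate([1211, 301, 68]) cube([87, 20, 1701]);
translate([1360, 301, 68]) cube([87, 20, 1701]);
translate([1509, 301, 68]) cube([87, 20, 1701]);
translate([1658, 301, 68]) cube([87, 20, 1701]);
translate([1807, 301, 68]) cube([87, 20, 1701]);
translate([1956, 301, 68]) cube([87, 20, 1701]);
translate([2105, 301, 68]) cube([87, 20, 1701]);
translate([2254, 301, 68]) cube([87, 20, 1701]);
translate([2403, 301, 68]) cube([87, 20, 1701]);


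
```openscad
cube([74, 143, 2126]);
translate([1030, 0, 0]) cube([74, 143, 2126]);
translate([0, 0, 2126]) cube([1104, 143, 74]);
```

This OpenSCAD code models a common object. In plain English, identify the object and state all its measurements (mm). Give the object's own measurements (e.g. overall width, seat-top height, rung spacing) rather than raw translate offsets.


A door frame. The clear opening is 956 mm wide and 2126 mm high. Two 74 mm wide jambs, 143 mm deep, stand either side of the opening from the floor to the top of the opening. A 74 mm thick head sits across the top of both jambs, spanning the full outside width of the frame.


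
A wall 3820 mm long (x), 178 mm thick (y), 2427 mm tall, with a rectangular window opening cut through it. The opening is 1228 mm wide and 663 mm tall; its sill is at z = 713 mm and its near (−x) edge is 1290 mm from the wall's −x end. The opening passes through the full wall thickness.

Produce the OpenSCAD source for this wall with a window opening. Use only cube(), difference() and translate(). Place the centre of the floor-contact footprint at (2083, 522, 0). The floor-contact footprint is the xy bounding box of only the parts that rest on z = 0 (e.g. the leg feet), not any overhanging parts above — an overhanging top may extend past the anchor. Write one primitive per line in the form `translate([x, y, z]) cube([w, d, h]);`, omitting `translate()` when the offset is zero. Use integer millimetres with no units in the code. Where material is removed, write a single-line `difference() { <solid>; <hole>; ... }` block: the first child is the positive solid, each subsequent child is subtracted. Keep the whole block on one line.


difference() { translate([173, 433, 0]) cube([3820, 178, 2427]); translate([1463, 433, 713]) cube([1228, 178, 663]); }


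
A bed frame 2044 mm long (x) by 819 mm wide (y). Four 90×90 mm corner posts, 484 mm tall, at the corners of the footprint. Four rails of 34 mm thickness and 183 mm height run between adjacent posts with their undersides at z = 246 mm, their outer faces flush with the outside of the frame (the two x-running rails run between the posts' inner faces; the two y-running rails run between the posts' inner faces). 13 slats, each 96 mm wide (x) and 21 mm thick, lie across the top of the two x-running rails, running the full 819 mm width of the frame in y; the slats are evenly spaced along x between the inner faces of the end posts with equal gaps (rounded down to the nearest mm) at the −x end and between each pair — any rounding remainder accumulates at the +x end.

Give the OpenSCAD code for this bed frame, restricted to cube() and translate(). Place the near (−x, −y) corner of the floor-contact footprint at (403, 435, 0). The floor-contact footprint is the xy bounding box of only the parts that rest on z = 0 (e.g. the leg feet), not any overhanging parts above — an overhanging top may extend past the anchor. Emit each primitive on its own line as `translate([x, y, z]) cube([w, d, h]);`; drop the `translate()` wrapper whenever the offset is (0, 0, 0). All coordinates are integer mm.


translate([403, 435, 0]) cube([90, 90, 484]);
translate([403, 1164, 0]) cube([90, 90, 484]);
translate([2357, 435, 0]) cube([90, 90, 484]);
translate([2357, 1164, 0]) cube([90, 90, 484]);
translate([493, 435, 246]) cube([1864, 34, 183]);
translate([493, 1220, 246]) cube([1864, 34, 183]);
translate([403, 525, 246]) cube([34, 639, 183]);
translate([2413, 525, 246]) cube([34, 639, 183]);
translate([537, 435, 429]) cube([96, 819, 21]);
translate([677, 435, 429]) cube([96, 819, 21]);
translate([817, 435, 429]) cube([96, 819, 21]);
translate([957, 435, 429]) cube([96, 819, 21]);
translate([1097, 435, 429]) cube([96, 819, 21]);
translate([1237, 435, 429]) cube([96, 819, 21]);
translate([1377, 435, 429]) cube([96, 819, 21]);
translate([1517, 435, 429]) cube([96, 819, 21]);
translate([1657, 435, 429]) cube([96, 819, 21]);
translate([1797, 435, 429]) cube([96, 819, 21]);
translate([1937, 435, 429]) cube([96, 819, 21]);
translate([2077, 435, 429]) cube([96, 819, 21]);
translate([2217, 435, 429]) cube([96, 819, 21]);


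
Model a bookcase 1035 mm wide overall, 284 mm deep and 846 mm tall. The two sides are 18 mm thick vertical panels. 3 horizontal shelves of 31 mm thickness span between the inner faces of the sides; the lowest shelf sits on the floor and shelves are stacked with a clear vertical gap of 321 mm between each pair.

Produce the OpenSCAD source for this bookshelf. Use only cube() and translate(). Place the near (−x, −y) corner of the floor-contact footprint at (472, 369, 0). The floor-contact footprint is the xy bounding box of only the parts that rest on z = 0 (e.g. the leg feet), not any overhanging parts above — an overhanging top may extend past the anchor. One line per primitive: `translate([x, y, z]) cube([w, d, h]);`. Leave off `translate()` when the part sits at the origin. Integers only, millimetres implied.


translate([472, 369, 0]) cube([18, 284, 846]);
translate([1489, 369, 0]) cube([18, 284, 846]);
translate([490, 369, 0]) cube([999, 284, 31]);
translate([490, 369, 352]) cube([999, 284, 31]);
translate([490, 369, 704]) cube([999, 284, 31]);


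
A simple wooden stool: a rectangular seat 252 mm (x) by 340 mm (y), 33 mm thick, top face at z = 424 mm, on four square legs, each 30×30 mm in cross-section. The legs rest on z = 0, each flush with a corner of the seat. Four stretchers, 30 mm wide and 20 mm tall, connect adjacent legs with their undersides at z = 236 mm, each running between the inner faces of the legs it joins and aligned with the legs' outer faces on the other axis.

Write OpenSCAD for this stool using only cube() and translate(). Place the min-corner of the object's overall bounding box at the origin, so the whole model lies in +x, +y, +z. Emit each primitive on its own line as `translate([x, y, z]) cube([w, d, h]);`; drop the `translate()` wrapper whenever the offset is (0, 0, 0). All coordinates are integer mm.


translate([0, 0, 391]) cube([252, 340, 33]);
cube([30, 30, 391]);
translate([222, 0, 0]) cube([30, 30, 391]);
translate([0, 310, 0]) cube([30, 30, 391]);
translate([222, 310, 0]) cube([30, 30, 391]);
translate([30, 0, 236]) cube([192, 30, 20]);
translate([30, 310, 236]) cube([192, 30, 20]);
translate([0, 30, 236]) cube([30, 280, 20]);
translate([222, 30, 236]) cube([30, 280, 20]);


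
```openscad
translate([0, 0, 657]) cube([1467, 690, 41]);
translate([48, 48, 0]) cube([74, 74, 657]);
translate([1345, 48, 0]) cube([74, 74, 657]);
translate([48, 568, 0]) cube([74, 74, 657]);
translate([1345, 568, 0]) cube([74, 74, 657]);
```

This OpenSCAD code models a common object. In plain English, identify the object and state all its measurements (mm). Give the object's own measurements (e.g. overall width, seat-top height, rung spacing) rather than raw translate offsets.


A table: top 1467 mm (x) × 690 mm (y), 41 mm thick, upper face at z = 698 mm, on four 74×74 mm square legs, each inset 48 mm from the nearest pair of top edges from z = 0 to the bottom of the top.


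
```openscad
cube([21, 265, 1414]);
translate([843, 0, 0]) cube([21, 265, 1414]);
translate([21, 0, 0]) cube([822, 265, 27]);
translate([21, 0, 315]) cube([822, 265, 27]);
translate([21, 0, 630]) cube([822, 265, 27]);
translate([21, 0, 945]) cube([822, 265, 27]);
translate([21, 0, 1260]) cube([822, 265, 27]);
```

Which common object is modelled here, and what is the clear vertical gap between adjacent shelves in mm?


A bookshelf. The clear shelf gap is 288 mm.

Two tall side panels with 5 horizontal boards between them — a bookshelf. The first two shelf undersides are at z = 0 and z = 315; with shelf thickness 27, the clear gap is 315 − 0 − 27 = 288 mm.


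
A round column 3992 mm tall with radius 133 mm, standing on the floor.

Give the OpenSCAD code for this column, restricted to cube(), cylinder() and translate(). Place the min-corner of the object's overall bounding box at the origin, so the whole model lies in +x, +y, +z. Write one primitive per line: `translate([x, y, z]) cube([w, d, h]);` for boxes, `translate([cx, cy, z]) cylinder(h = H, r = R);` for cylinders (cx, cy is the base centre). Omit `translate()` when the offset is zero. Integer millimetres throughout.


translate([133, 133, 0]) cylinder(h = 3992, r = 133);


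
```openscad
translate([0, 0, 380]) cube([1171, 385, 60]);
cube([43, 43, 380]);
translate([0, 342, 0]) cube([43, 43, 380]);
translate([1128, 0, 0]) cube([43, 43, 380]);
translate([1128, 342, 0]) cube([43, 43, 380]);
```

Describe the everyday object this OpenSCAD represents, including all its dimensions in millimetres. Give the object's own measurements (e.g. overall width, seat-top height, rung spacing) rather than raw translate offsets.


A long wooden bench with a 1171 mm (x) × 385 mm (y) seat, 60 mm thick, its top surface 440 mm above the floor. Four 43 mm square legs at the seat corners, flush with the edges, run from z = 0 to the seat underside.


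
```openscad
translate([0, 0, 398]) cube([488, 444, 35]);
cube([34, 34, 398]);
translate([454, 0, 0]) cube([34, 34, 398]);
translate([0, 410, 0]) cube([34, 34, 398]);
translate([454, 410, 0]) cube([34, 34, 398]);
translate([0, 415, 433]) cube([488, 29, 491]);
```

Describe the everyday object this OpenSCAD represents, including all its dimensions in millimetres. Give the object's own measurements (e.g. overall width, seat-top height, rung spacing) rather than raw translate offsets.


A chair. The seat is a 488×444×35 mm slab with its top at z = 433 mm, on four 34×34 mm corner legs (flush with the seat edges, standing on z = 0). A flat backrest 29 mm thick, 491 mm tall, spans the full seat width and rises from the seat top along its +y edge, rear face flush with the rear of the seat.


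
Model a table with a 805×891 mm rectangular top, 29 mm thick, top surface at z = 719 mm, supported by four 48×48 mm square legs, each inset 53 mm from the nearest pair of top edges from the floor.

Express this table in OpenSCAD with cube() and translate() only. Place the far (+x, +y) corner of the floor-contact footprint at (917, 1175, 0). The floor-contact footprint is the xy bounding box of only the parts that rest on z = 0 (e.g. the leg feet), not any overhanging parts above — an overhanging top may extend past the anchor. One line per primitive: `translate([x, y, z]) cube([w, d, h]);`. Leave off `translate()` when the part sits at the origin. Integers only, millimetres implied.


// leg_h = 719 - 29 = 690
translate([165, 337, 690]) cube([805, 891, 29]);
translate([218, 390, 0]) cube([48, 48, 690]);
translate([869, 390, 0]) cube([48, 48, 690]);
translate([218, 1127, 0]) cube([48, 48, 690]);
translate([869, 1127, 0]) cube([48, 48, 690]);


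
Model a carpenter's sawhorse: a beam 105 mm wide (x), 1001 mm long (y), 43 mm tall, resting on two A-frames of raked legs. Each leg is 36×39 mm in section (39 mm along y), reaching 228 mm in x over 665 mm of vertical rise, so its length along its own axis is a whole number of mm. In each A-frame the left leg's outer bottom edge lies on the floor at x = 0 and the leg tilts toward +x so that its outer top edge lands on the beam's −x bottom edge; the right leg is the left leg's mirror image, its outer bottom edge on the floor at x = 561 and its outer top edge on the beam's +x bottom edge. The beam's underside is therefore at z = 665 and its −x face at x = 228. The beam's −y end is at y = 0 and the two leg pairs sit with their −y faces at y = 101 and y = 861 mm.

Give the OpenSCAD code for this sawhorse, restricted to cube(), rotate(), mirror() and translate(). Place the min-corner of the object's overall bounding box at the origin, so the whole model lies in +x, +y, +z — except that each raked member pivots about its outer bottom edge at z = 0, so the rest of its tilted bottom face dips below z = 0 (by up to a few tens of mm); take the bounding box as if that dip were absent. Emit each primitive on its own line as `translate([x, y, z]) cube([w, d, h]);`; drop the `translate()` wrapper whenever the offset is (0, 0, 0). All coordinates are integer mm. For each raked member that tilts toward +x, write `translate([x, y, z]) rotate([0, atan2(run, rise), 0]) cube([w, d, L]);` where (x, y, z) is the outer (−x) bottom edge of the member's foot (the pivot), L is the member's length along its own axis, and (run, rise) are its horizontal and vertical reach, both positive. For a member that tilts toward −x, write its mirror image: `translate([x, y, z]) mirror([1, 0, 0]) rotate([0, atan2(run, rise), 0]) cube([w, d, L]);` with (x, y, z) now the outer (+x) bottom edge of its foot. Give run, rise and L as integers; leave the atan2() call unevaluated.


translate([228, 0, 665]) cube([105, 1001, 43]);
translate([0, 101, 0]) rotate([0, atan2(228, 665), 0]) cube([36, 39, 703]);
translate([561, 101, 0]) mirror([1, 0, 0]) rotate([0, atan2(228, 665), 0]) cube([36, 39, 703]);
translate([0, 861, 0]) rotate([0, atan2(228, 665), 0]) cube([36, 39, 703]);
translate([561, 861, 0]) mirror([1, 0, 0]) rotate([0, atan2(228, 665), 0]) cube([36, 39, 703]);


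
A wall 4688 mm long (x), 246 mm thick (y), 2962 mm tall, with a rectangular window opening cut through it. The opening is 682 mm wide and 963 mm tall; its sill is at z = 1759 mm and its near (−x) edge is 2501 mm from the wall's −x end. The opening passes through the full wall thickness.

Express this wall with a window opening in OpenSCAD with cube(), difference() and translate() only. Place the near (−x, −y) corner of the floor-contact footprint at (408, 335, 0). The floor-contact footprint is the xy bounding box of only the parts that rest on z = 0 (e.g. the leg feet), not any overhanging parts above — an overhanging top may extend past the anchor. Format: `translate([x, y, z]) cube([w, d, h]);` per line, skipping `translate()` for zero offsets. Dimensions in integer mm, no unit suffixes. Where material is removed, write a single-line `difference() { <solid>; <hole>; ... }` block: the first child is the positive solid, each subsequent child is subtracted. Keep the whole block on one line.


difference() { translate([408, 335, 0]) cube([4688, 246, 2962]); translate([2909, 335, 1759]) cube([682, 246, 963]); }


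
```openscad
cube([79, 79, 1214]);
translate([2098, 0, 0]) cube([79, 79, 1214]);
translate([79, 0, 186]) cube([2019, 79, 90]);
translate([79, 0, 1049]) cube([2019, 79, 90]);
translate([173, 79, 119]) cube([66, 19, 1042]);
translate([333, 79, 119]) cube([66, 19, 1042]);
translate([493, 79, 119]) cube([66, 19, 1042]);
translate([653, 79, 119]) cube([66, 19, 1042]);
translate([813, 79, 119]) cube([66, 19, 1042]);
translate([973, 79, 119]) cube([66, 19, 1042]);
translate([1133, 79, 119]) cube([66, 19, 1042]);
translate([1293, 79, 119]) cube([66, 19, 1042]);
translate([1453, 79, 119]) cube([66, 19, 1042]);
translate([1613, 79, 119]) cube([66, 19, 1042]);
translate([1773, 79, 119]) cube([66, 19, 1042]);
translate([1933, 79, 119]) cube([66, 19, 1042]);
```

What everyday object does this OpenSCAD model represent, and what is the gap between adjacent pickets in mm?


A fence section. The picket gap is 94 mm.

Two posts, two rails, 12 pickets — a fence section. Span 2019 mm holds 12 pickets of 66 mm with 13 equal gaps: ⌊(2019 − 12·66) / 13⌋ = 94 mm.


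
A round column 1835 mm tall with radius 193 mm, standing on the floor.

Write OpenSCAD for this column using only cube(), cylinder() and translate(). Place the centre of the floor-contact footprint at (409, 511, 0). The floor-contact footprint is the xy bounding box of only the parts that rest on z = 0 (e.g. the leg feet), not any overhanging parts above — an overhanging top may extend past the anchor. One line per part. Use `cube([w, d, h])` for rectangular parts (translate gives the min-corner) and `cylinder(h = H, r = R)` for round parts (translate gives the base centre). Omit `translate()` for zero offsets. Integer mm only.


translate([409, 511, 0]) cylinder(h = 1835, r = 193);


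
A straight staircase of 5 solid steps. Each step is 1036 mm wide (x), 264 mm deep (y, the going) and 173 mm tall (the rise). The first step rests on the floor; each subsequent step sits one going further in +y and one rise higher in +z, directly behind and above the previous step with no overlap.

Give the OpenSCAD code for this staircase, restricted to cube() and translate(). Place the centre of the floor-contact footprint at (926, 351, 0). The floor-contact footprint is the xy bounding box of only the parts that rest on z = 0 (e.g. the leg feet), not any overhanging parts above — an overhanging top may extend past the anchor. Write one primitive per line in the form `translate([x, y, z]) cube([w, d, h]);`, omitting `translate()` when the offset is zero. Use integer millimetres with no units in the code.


translate([408, 219, 0]) cube([1036, 264, 173]);
translate([408, 483, 173]) cube([1036, 264, 173]);
translate([408, 747, 346]) cube([1036, 264, 173]);
translate([408, 1011, 519]) cube([1036, 264, 173]);
translate([408, 1275, 692]) cube([1036, 264, 173]);


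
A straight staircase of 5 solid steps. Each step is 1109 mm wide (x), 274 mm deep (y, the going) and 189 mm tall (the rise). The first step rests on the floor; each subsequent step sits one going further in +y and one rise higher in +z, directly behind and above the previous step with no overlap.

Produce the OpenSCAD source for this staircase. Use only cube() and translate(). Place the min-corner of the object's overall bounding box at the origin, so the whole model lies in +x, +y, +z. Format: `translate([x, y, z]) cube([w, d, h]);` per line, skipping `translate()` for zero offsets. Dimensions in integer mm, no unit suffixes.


cube([1109, 274, 189]);
translate([0, 274, 189]) cube([1109, 274, 189]);
translate([0, 548, 378]) cube([1109, 274, 189]);
translate([0, 822, 567]) cube([1109, 274, 189]);
translate([0, 1096, 756]) cube([1109, 274, 189]);


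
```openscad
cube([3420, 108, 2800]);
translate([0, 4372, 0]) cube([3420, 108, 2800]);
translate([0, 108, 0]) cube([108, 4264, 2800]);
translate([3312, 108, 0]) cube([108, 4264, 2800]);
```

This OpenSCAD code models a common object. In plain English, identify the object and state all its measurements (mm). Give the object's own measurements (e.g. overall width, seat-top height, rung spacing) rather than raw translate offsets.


The wall frame of a small rectangular building: four walls, each 2800 mm tall and 108 mm thick, enclosing a footprint 3420 mm (x) by 4480 mm (y) outside-to-outside, with no floor or roof. The front and back walls (the −y and +y sides) span the full width; the two side walls fit between them.


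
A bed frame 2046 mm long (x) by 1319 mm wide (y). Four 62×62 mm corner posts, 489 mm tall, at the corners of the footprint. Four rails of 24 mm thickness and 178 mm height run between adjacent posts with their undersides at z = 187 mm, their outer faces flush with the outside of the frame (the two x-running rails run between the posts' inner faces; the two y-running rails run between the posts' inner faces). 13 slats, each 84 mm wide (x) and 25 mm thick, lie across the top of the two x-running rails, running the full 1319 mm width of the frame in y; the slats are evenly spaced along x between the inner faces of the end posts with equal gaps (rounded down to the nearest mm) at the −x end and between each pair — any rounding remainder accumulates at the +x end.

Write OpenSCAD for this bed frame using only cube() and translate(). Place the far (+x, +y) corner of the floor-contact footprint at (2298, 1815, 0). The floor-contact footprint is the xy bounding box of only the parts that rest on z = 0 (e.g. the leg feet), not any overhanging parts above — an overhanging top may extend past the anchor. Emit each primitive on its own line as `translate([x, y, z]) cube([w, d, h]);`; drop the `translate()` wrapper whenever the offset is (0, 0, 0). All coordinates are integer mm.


translate([252, 496, 0]) cube([62, 62, 489]);
translate([252, 1753, 0]) cube([62, 62, 489]);
translate([2236, 496, 0]) cube([62, 62, 489]);
translate([2236, 1753, 0]) cube([62, 62, 489]);
translate([314, 496, 187]) cube([1922, 24, 178]);
translate([314, 1791, 187]) cube([1922, 24, 178]);
translate([252, 558, 187]) cube([24, 1195, 178]);
translate([2274, 558, 187]) cube([24, 1195, 178]);
translate([373, 496, 365]) cube([84, 1319, 25]);
translate([516, 496, 365]) cube([84, 1319, 25]);
translate([659, 496, 365]) cube([84, 1319, 25]);
translate([802, 496, 365]) cube([84, 1319, 25]);
translate([945, 496, 365]) cube([84, 1319, 25]);
translate([1088, 496, 365]) cube([84, 1319, 25]);
translate([1231, 496, 365]) cube([84, 1319, 25]);
translate([1374, 496, 365]) cube([84, 1319, 25]);
translate([1517, 496, 365]) cube([84, 1319, 25]);
translate([1660, 496, 365]) cube([84, 1319, 25]);
translate([1803, 496, 365]) cube([84, 1319, 25]);
translate([1946, 496, 365]) cube([84, 1319, 25]);
translate([2089, 496, 365]) cube([84, 1319, 25]);
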